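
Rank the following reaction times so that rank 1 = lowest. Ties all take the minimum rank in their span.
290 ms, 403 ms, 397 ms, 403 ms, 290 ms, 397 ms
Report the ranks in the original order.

1, 5, 3, 5, 1, 3

Sorted (ascending): 290, 290, 397, 397, 403, 403
The 2 values of 290 occupy positions 1–2 → each gets rank 1.
The 2 values of 397 occupy positions 3–4 → each gets rank 3.
The 2 values of 403 occupy positions 5–6 → each gets rank 5.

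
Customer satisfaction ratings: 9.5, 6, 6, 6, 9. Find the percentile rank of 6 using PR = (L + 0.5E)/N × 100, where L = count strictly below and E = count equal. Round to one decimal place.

30.0

N = 5.
Strictly below 6: 0. Equal to 6: 3.
PR = (0 + 0.5·3)/5 × 100 = 30.0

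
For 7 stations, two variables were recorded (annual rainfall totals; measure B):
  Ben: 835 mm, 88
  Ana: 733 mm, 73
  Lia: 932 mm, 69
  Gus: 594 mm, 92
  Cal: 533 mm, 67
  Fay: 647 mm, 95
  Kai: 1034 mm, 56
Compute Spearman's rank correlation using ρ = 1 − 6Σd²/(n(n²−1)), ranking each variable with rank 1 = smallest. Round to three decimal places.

-0.393

Ranks of variable 1: 5, 4, 6, 2, 1, 3, 7
Ranks of variable 2: 5, 4, 3, 6, 2, 7, 1
d = r₁ − r₂: 0, 0, 3, -4, -1, -4, 6
d²: 0, 0, 9, 16, 1, 16, 36; Σd² = 78
ρ = 1 − 6·78/(7·48) = 1 − 468/336 = -0.393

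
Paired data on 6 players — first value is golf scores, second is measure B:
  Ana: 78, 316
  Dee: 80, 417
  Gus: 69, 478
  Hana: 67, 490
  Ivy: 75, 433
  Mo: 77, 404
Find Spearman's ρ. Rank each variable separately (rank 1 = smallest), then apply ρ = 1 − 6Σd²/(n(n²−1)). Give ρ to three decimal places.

Ranks of variable 1: 5, 6, 2, 1, 3, 4
Ranks of variable 2: 1, 3, 5, 6, 4, 2
d = r₁ − r₂: 4, 3, -3, -5, -1, 2
d²: 16, 9, 9, 25, 1, 4; Σd² = 64
ρ = 1 − 6·64/(6·35) = 1 − 384/210 = -0.829

-0.829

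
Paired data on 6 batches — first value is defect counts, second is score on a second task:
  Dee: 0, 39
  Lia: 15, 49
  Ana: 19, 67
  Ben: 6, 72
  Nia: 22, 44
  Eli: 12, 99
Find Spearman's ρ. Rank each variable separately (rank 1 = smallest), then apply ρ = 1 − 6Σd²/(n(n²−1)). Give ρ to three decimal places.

-0.029

Ranks of variable 1: 1, 4, 5, 2, 6, 3
Ranks of variable 2: 1, 3, 4, 5, 2, 6
d = r₁ − r₂: 0, 1, 1, -3, 4, -3
d²: 0, 1, 1, 9, 16, 9; Σd² = 36
ρ = 1 − 6·36/(6·35) = 1 − 216/210 = -0.029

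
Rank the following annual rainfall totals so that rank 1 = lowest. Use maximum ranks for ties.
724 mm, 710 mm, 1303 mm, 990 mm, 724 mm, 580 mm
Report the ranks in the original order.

4, 2, 6, 5, 4, 1

Sorted (ascending): 580, 710, 724, 724, 990, 1303
The 2 values of 724 occupy positions 3–4 → each gets rank 4.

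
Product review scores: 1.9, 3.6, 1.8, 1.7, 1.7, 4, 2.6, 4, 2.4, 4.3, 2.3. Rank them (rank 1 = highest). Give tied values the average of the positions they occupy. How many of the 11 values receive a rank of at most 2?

Sorted (descending): 4.3, 4, 4, 3.6, 2.6, 2.4, 2.3, 1.9, 1.8, 1.7, 1.7
The 2 values of 4 occupy positions 2–3 → average rank (2+3)/2 = 2.5.
The 2 values of 1.7 occupy positions 10–11 → average rank (10+11)/2 = 10.5.
Ranks ≤ 2: {1} → 1 value.

1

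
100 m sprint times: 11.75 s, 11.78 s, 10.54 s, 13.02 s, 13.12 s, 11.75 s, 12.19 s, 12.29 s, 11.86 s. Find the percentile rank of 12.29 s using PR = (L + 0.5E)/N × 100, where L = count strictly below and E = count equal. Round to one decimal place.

72.2

N = 9.
Strictly below 12.29: 6. Equal to 12.29: 1.
PR = (6 + 0.5·1)/9 × 100 = 72.2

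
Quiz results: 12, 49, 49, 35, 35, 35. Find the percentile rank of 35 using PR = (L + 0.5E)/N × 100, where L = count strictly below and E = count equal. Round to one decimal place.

41.7

N = 6.
Strictly below 35: 1. Equal to 35: 3.
PR = (1 + 0.5·3)/6 × 100 = 41.7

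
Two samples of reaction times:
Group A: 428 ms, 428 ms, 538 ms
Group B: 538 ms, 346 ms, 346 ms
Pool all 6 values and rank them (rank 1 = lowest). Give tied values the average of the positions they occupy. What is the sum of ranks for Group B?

8.5

Sorted (ascending): 346, 346, 428, 428, 538, 538
The 2 values of 346 occupy positions 1–2 → average rank (1+2)/2 = 1.5.
The 2 values of 428 occupy positions 3–4 → average rank (3+4)/2 = 3.5.
The 2 values of 538 occupy positions 5–6 → average rank (5+6)/2 = 5.5.
Group B values → pooled ranks: 538→5.5, 346→1.5, 346→1.5
Rank sum = 5.5 + 1.5 + 1.5 = 8.5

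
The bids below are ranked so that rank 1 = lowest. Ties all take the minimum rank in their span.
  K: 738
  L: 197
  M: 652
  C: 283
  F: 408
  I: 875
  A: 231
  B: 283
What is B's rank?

3

Sorted (ascending): 197, 231, 283, 283, 408, 652, 738, 875
The 2 values of 283 occupy positions 3–4 → each gets rank 3.
B has value 283 → rank 3.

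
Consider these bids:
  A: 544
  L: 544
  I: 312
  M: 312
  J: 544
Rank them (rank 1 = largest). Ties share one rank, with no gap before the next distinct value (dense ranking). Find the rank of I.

Sorted (descending): 544, 544, 544, 312, 312
The 3 values of 544 share dense rank 1.
The 2 values of 312 share dense rank 2.
I has value 312 → rank 2.

2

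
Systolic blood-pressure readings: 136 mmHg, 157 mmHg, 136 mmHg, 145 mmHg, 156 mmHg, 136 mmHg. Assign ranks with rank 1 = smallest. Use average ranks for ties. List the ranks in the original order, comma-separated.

Sorted (ascending): 136, 136, 136, 145, 156, 157
The 3 values of 136 occupy positions 1–3 → average rank 2.

2, 6, 2, 4, 5, 2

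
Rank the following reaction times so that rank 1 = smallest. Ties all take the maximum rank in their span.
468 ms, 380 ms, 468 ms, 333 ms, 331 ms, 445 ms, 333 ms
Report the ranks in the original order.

7, 4, 7, 3, 1, 5, 3

Sorted (ascending): 331, 333, 333, 380, 445, 468, 468
The 2 values of 333 occupy positions 2–3 → each gets rank 3.
The 2 values of 468 occupy positions 6–7 → each gets rank 7.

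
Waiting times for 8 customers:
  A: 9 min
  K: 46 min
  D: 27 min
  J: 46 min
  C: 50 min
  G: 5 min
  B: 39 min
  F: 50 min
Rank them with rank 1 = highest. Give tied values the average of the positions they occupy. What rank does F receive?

1.5

Sorted (descending): 50, 50, 46, 46, 39, 27, 9, 5
The 2 values of 50 occupy positions 1–2 → average rank (1+2)/2 = 1.5.
The 2 values of 46 occupy positions 3–4 → average rank (3+4)/2 = 3.5.
F has value 50 min → rank 1.5.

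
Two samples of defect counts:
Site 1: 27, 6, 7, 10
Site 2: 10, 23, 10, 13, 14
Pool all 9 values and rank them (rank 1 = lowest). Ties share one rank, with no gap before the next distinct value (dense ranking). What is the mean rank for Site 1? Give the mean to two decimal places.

3.25

Sorted (ascending): 6, 7, 10, 10, 10, 13, 14, 23, 27
The 3 values of 10 share dense rank 3.
Remaining distinct values take the next consecutive integers.
Site 1 values → pooled ranks: 27→7, 6→1, 7→2, 10→3
Mean rank = (7 + 1 + 2 + 3) / 4 = 3.25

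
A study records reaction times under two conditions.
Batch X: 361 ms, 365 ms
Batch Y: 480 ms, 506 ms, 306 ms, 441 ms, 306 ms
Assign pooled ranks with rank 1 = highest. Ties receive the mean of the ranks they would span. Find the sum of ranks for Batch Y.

Sorted (descending): 506, 480, 441, 365, 361, 306, 306
The 2 values of 306 occupy positions 6–7 → average rank (6+7)/2 = 6.5.
Batch Y values → pooled ranks: 480→2, 506→1, 306→6.5, 441→3, 306→6.5
Rank sum = 2 + 1 + 6.5 + 3 + 6.5 = 19

19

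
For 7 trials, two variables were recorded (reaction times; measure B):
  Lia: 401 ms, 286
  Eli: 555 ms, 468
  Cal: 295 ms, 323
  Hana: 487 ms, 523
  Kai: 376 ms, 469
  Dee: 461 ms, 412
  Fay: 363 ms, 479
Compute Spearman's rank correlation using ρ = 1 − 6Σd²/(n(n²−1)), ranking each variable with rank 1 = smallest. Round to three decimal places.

Ranks of variable 1: 4, 7, 1, 6, 3, 5, 2
Ranks of variable 2: 1, 4, 2, 7, 5, 3, 6
d = r₁ − r₂: 3, 3, -1, -1, -2, 2, -4
d²: 9, 9, 1, 1, 4, 4, 16; Σd² = 44
ρ = 1 − 6·44/(7·48) = 1 − 264/336 = 0.214

0.214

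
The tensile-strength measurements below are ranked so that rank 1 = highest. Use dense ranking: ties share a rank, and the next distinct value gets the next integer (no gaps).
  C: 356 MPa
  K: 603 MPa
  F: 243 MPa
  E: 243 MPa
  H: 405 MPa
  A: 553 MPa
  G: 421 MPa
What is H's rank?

4

Sorted (descending): 603, 553, 421, 405, 356, 243, 243
The 2 values of 243 share dense rank 6.
Remaining distinct values take the next consecutive integers.
H has value 405 MPa → rank 4.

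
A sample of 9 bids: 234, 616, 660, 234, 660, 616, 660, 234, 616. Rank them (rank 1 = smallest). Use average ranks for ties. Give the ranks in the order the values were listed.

Sorted (ascending): 234, 234, 234, 616, 616, 616, 660, 660, 660
The 3 values of 234 occupy positions 1–3 → average rank 2.
The 3 values of 616 occupy positions 4–6 → average rank 5.
The 3 values of 660 occupy positions 7–9 → average rank 8.

2, 5, 8, 2, 8, 5, 8, 2, 5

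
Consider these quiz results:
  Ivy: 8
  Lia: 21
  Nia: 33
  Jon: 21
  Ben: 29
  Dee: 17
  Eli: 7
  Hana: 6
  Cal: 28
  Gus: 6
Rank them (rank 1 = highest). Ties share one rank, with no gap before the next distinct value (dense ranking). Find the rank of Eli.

Sorted (descending): 33, 29, 28, 21, 21, 17, 8, 7, 6, 6
The 2 values of 21 share dense rank 4.
The 2 values of 6 share dense rank 8.
Remaining distinct values take the next consecutive integers.
Eli has value 7 → rank 7.

7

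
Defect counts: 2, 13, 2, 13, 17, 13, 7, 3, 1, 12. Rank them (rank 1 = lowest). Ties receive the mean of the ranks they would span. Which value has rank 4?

3

Sorted (ascending): 1, 2, 2, 3, 7, 12, 13, 13, 13, 17
The 2 values of 2 occupy positions 2–3 → average rank (2+3)/2 = 2.5.
The 3 values of 13 occupy positions 7–9 → average rank 8.
Rank 4 → value 3.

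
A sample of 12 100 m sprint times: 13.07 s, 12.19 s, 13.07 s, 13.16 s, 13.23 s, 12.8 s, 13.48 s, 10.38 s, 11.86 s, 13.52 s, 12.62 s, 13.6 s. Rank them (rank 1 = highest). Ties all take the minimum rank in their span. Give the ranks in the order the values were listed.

6, 10, 6, 5, 4, 8, 3, 12, 11, 2, 9, 1

Sorted (descending): 13.6, 13.52, 13.48, 13.23, 13.16, 13.07, 13.07, 12.8, 12.62, 12.19, 11.86, 10.38
The 2 values of 13.07 occupy positions 6–7 → each gets rank 6.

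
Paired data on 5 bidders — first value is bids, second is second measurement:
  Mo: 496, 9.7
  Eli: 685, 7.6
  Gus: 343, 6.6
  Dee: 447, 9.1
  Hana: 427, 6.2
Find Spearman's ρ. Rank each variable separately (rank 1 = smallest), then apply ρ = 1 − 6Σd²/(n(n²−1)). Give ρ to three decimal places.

0.600

Ranks of variable 1: 4, 5, 1, 3, 2
Ranks of variable 2: 5, 3, 2, 4, 1
d = r₁ − r₂: -1, 2, -1, -1, 1
d²: 1, 4, 1, 1, 1; Σd² = 8
ρ = 1 − 6·8/(5·24) = 1 − 48/120 = 0.600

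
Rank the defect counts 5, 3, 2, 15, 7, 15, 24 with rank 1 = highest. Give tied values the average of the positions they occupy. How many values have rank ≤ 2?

Sorted (descending): 24, 15, 15, 7, 5, 3, 2
The 2 values of 15 occupy positions 2–3 → average rank (2+3)/2 = 2.5.
Ranks ≤ 2: {1} → 1 value.

1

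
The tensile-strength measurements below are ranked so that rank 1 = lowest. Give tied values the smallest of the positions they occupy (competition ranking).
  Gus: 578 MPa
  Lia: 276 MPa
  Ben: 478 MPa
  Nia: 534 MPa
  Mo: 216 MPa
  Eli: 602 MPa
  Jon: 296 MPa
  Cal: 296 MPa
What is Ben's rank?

5

Sorted (ascending): 216, 276, 296, 296, 478, 534, 578, 602
The 2 values of 296 occupy positions 3–4 → each gets rank 3.
Ben has value 478 MPa → rank 5.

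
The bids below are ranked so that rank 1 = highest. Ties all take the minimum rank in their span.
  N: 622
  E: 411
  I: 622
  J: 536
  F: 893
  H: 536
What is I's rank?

Sorted (descending): 893, 622, 622, 536, 536, 411
The 2 values of 622 occupy positions 2–3 → each gets rank 2.
The 2 values of 536 occupy positions 4–5 → each gets rank 4.
I has value 622 → rank 2.

2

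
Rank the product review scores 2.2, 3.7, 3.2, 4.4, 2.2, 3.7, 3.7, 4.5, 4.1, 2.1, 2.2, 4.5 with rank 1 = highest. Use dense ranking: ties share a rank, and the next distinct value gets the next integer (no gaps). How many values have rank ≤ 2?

3

Sorted (descending): 4.5, 4.5, 4.4, 4.1, 3.7, 3.7, 3.7, 3.2, 2.2, 2.2, 2.2, 2.1
The 2 values of 4.5 share dense rank 1.
The 3 values of 3.7 share dense rank 4.
The 3 values of 2.2 share dense rank 6.
Remaining distinct values take the next consecutive integers.
Ranks ≤ 2: {1, 1, 2} → 3 values.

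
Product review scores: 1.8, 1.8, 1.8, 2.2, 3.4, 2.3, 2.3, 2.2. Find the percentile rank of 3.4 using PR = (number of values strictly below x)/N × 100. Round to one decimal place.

N = 8.
Strictly below 3.4: 7. Equal to 3.4: 1.
PR = 7/8 × 100 = 87.5

87.5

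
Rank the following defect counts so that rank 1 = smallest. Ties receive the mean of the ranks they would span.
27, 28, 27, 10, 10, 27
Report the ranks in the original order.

4, 6, 4, 1.5, 1.5, 4

Sorted (ascending): 10, 10, 27, 27, 27, 28
The 2 values of 10 occupy positions 1–2 → average rank (1+2)/2 = 1.5.
The 3 values of 27 occupy positions 3–5 → average rank 4.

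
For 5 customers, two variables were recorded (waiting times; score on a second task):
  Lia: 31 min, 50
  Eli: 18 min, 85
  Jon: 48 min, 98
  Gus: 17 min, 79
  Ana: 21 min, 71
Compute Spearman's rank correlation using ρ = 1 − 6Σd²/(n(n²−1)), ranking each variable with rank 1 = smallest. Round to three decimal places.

0.100

Ranks of variable 1: 4, 2, 5, 1, 3
Ranks of variable 2: 1, 4, 5, 3, 2
d = r₁ − r₂: 3, -2, 0, -2, 1
d²: 9, 4, 0, 4, 1; Σd² = 18
ρ = 1 − 6·18/(5·24) = 1 − 108/120 = 0.100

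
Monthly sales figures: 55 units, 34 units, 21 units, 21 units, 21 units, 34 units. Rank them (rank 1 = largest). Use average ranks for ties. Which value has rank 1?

Sorted (descending): 55, 34, 34, 21, 21, 21
The 2 values of 34 occupy positions 2–3 → average rank (2+3)/2 = 2.5.
The 3 values of 21 occupy positions 4–6 → average rank 5.
Rank 1 → value 55.

55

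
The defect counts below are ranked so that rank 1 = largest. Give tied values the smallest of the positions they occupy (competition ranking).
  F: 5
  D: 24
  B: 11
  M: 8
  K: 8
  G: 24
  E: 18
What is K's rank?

5

Sorted (descending): 24, 24, 18, 11, 8, 8, 5
The 2 values of 24 occupy positions 1–2 → each gets rank 1.
The 2 values of 8 occupy positions 5–6 → each gets rank 5.
K has value 8 → rank 5.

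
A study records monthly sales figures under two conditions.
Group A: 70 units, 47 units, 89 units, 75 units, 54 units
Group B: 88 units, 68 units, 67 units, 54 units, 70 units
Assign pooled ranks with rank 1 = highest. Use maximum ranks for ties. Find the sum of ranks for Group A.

28

Sorted (descending): 89, 88, 75, 70, 70, 68, 67, 54, 54, 47
The 2 values of 70 occupy positions 4–5 → each gets rank 5.
The 2 values of 54 occupy positions 8–9 → each gets rank 9.
Group A values → pooled ranks: 70→5, 47→10, 89→1, 75→3, 54→9
Rank sum = 5 + 10 + 1 + 3 + 9 = 28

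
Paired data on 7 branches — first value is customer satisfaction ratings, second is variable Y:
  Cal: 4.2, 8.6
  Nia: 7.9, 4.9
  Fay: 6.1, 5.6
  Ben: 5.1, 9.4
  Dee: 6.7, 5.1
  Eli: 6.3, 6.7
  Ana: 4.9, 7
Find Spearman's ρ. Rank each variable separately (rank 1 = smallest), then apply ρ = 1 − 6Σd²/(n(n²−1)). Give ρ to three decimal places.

-0.857

Ranks of variable 1: 1, 7, 4, 3, 6, 5, 2
Ranks of variable 2: 6, 1, 3, 7, 2, 4, 5
d = r₁ − r₂: -5, 6, 1, -4, 4, 1, -3
d²: 25, 36, 1, 16, 16, 1, 9; Σd² = 104
ρ = 1 − 6·104/(7·48) = 1 − 624/336 = -0.857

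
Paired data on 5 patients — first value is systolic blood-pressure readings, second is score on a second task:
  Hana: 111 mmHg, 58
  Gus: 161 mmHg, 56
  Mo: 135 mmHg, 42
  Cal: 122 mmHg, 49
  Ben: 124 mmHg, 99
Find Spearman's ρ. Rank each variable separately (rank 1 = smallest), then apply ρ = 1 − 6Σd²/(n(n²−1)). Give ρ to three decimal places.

-0.300

Ranks of variable 1: 1, 5, 4, 2, 3
Ranks of variable 2: 4, 3, 1, 2, 5
d = r₁ − r₂: -3, 2, 3, 0, -2
d²: 9, 4, 9, 0, 4; Σd² = 26
ρ = 1 − 6·26/(5·24) = 1 − 156/120 = -0.300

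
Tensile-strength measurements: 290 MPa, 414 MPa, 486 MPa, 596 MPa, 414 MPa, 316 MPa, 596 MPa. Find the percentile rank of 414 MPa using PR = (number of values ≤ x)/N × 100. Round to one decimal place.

57.1

N = 7.
Strictly below 414: 2. Equal to 414: 2.
PR = 4/7 × 100 = 57.1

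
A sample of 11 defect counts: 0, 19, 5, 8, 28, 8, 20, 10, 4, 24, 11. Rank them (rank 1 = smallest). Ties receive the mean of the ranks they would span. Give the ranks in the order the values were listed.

Sorted (ascending): 0, 4, 5, 8, 8, 10, 11, 19, 20, 24, 28
The 2 values of 8 occupy positions 4–5 → average rank (4+5)/2 = 4.5.

1, 8, 3, 4.5, 11, 4.5, 9, 6, 2, 10, 7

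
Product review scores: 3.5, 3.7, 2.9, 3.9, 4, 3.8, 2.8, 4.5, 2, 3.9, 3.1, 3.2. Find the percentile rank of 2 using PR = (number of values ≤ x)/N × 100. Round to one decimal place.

8.3

N = 12.
Strictly below 2: 0. Equal to 2: 1.
PR = 1/12 × 100 = 8.3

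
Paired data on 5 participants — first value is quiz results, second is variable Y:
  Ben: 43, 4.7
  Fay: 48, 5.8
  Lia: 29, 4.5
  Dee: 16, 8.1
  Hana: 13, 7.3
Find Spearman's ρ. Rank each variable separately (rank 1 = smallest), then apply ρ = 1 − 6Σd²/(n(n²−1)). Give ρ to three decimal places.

-0.500

Ranks of variable 1: 4, 5, 3, 2, 1
Ranks of variable 2: 2, 3, 1, 5, 4
d = r₁ − r₂: 2, 2, 2, -3, -3
d²: 4, 4, 4, 9, 9; Σd² = 30
ρ = 1 − 6·30/(5·24) = 1 − 180/120 = -0.500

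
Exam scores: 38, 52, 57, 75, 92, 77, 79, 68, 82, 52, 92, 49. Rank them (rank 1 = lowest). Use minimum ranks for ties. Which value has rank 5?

Sorted (ascending): 38, 49, 52, 52, 57, 68, 75, 77, 79, 82, 92, 92
The 2 values of 52 occupy positions 3–4 → each gets rank 3.
The 2 values of 92 occupy positions 11–12 → each gets rank 11.
Rank 5 → value 57.

57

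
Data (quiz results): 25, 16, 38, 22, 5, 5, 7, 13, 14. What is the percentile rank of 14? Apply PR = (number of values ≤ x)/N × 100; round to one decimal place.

N = 9.
Strictly below 14: 4. Equal to 14: 1.
PR = 5/9 × 100 = 55.6

55.6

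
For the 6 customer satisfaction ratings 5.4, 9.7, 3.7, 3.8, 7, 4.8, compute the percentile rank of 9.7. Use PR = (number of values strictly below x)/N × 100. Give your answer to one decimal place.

N = 6.
Strictly below 9.7: 5. Equal to 9.7: 1.
PR = 5/6 × 100 = 83.3

83.3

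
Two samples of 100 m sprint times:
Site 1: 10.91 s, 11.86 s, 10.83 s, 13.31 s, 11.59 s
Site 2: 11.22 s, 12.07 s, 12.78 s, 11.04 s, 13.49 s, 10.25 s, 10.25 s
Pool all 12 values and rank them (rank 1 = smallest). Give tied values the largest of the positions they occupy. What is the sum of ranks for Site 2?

46

Sorted (ascending): 10.25, 10.25, 10.83, 10.91, 11.04, 11.22, 11.59, 11.86, 12.07, 12.78, 13.31, 13.49
The 2 values of 10.25 occupy positions 1–2 → each gets rank 2.
Site 2 values → pooled ranks: 11.22→6, 12.07→9, 12.78→10, 11.04→5, 13.49→12, 10.25→2, 10.25→2
Rank sum = 6 + 9 + 10 + 5 + 12 + 2 + 2 = 46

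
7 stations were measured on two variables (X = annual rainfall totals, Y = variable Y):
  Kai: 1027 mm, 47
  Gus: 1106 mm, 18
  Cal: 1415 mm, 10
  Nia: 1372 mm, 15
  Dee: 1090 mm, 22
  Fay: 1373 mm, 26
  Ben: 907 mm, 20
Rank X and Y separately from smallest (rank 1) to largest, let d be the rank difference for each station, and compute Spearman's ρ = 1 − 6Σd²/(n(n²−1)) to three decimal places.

-0.500

Ranks of variable 1: 2, 4, 7, 5, 3, 6, 1
Ranks of variable 2: 7, 3, 1, 2, 5, 6, 4
d = r₁ − r₂: -5, 1, 6, 3, -2, 0, -3
d²: 25, 1, 36, 9, 4, 0, 9; Σd² = 84
ρ = 1 − 6·84/(7·48) = 1 − 504/336 = -0.500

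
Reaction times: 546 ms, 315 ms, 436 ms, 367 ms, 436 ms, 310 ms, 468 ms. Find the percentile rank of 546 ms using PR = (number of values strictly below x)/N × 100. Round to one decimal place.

N = 7.
Strictly below 546: 6. Equal to 546: 1.
PR = 6/7 × 100 = 85.7

85.7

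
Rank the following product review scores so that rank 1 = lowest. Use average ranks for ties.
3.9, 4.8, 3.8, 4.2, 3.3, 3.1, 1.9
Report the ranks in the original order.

5, 7, 4, 6, 3, 2, 1

Sorted (ascending): 1.9, 3.1, 3.3, 3.8, 3.9, 4.2, 4.8
No ties — each value takes its position as its rank.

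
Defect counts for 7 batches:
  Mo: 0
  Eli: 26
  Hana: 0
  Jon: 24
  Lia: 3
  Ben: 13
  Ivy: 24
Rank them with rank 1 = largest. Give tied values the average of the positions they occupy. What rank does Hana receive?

6.5

Sorted (descending): 26, 24, 24, 13, 3, 0, 0
The 2 values of 24 occupy positions 2–3 → average rank (2+3)/2 = 2.5.
The 2 values of 0 occupy positions 6–7 → average rank (6+7)/2 = 6.5.
Hana has value 0 → rank 6.5.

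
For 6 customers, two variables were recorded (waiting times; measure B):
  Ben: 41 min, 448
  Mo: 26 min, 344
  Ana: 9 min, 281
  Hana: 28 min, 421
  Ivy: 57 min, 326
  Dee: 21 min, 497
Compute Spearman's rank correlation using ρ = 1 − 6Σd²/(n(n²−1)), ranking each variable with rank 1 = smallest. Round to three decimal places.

0.086

Ranks of variable 1: 5, 3, 1, 4, 6, 2
Ranks of variable 2: 5, 3, 1, 4, 2, 6
d = r₁ − r₂: 0, 0, 0, 0, 4, -4
d²: 0, 0, 0, 0, 16, 16; Σd² = 32
ρ = 1 − 6·32/(6·35) = 1 − 192/210 = 0.086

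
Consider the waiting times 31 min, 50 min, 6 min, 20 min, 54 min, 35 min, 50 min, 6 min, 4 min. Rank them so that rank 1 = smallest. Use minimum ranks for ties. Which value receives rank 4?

20

Sorted (ascending): 4, 6, 6, 20, 31, 35, 50, 50, 54
The 2 values of 6 occupy positions 2–3 → each gets rank 2.
The 2 values of 50 occupy positions 7–8 → each gets rank 7.
Rank 4 → value 20.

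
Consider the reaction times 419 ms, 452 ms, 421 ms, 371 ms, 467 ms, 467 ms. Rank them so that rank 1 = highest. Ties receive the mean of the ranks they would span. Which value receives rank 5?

Sorted (descending): 467, 467, 452, 421, 419, 371
The 2 values of 467 occupy positions 1–2 → average rank (1+2)/2 = 1.5.
Rank 5 → value 419.

419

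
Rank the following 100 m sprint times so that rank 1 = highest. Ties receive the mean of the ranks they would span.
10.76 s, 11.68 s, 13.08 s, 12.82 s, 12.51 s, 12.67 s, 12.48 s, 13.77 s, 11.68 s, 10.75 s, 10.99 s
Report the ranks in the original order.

Sorted (descending): 13.77, 13.08, 12.82, 12.67, 12.51, 12.48, 11.68, 11.68, 10.99, 10.76, 10.75
The 2 values of 11.68 occupy positions 7–8 → average rank (7+8)/2 = 7.5.

10, 7.5, 2, 3, 5, 4, 6, 1, 7.5, 11, 9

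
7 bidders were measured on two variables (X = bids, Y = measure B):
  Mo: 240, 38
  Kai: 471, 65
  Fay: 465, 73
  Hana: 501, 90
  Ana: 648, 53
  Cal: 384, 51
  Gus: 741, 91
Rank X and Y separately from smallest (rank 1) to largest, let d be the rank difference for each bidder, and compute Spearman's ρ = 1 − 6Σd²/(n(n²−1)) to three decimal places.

Ranks of variable 1: 1, 4, 3, 5, 6, 2, 7
Ranks of variable 2: 1, 4, 5, 6, 3, 2, 7
d = r₁ − r₂: 0, 0, -2, -1, 3, 0, 0
d²: 0, 0, 4, 1, 9, 0, 0; Σd² = 14
ρ = 1 − 6·14/(7·48) = 1 − 84/336 = 0.750

0.750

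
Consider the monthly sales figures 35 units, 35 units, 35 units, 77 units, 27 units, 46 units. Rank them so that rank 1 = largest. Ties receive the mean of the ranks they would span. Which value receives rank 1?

Sorted (descending): 77, 46, 35, 35, 35, 27
The 3 values of 35 occupy positions 3–5 → average rank 4.
Rank 1 → value 77.

77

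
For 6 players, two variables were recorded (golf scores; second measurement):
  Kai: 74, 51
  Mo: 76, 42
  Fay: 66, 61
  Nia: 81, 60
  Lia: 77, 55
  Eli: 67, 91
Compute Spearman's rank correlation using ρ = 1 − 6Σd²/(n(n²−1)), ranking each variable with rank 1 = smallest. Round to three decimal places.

Ranks of variable 1: 3, 4, 1, 6, 5, 2
Ranks of variable 2: 2, 1, 5, 4, 3, 6
d = r₁ − r₂: 1, 3, -4, 2, 2, -4
d²: 1, 9, 16, 4, 4, 16; Σd² = 50
ρ = 1 − 6·50/(6·35) = 1 − 300/210 = -0.429

-0.429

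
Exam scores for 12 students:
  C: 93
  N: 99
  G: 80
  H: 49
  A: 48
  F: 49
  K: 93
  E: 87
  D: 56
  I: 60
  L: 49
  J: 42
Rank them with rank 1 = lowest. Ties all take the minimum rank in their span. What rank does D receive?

Sorted (ascending): 42, 48, 49, 49, 49, 56, 60, 80, 87, 93, 93, 99
The 3 values of 49 occupy positions 3–5 → each gets rank 3.
The 2 values of 93 occupy positions 10–11 → each gets rank 10.
D has value 56 → rank 6.

6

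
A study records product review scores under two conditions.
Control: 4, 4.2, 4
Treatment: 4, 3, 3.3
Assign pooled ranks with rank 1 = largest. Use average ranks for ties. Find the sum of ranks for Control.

Sorted (descending): 4.2, 4, 4, 4, 3.3, 3
The 3 values of 4 occupy positions 2–4 → average rank 3.
Control values → pooled ranks: 4→3, 4.2→1, 4→3
Rank sum = 3 + 1 + 3 = 7

7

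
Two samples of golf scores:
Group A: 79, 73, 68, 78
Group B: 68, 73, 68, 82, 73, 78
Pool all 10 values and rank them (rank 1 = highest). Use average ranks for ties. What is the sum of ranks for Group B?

Sorted (descending): 82, 79, 78, 78, 73, 73, 73, 68, 68, 68
The 2 values of 78 occupy positions 3–4 → average rank (3+4)/2 = 3.5.
The 3 values of 73 occupy positions 5–7 → average rank 6.
The 3 values of 68 occupy positions 8–10 → average rank 9.
Group B values → pooled ranks: 68→9, 73→6, 68→9, 82→1, 73→6, 78→3.5
Rank sum = 9 + 6 + 9 + 1 + 6 + 3.5 = 34.5

34.5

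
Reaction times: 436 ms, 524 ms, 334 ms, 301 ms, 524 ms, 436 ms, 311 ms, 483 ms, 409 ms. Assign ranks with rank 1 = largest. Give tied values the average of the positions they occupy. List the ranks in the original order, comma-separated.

Sorted (descending): 524, 524, 483, 436, 436, 409, 334, 311, 301
The 2 values of 524 occupy positions 1–2 → average rank (1+2)/2 = 1.5.
The 2 values of 436 occupy positions 4–5 → average rank (4+5)/2 = 4.5.

4.5, 1.5, 7, 9, 1.5, 4.5, 8, 3, 6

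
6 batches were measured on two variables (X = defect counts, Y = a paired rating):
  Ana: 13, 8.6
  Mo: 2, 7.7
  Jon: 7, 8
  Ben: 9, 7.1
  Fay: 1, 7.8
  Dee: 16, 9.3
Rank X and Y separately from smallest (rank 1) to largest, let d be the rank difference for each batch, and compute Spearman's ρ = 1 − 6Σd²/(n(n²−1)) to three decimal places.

Ranks of variable 1: 5, 2, 3, 4, 1, 6
Ranks of variable 2: 5, 2, 4, 1, 3, 6
d = r₁ − r₂: 0, 0, -1, 3, -2, 0
d²: 0, 0, 1, 9, 4, 0; Σd² = 14
ρ = 1 − 6·14/(6·35) = 1 − 84/210 = 0.600

0.600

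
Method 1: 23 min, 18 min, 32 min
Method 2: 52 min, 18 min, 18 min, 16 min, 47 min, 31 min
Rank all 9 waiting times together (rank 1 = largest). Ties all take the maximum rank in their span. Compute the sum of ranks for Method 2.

32

Sorted (descending): 52, 47, 32, 31, 23, 18, 18, 18, 16
The 3 values of 18 occupy positions 6–8 → each gets rank 8.
Method 2 values → pooled ranks: 52→1, 18→8, 18→8, 16→9, 47→2, 31→4
Rank sum = 1 + 8 + 8 + 9 + 2 + 4 = 32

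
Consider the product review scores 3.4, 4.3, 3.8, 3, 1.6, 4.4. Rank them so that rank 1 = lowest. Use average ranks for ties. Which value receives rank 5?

4.3

Sorted (ascending): 1.6, 3, 3.4, 3.8, 4.3, 4.4
No ties — each value takes its position as its rank.
Rank 5 → value 4.3.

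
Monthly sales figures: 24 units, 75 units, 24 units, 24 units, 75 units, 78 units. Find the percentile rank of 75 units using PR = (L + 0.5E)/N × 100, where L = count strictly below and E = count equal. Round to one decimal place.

N = 6.
Strictly below 75: 3. Equal to 75: 2.
PR = (3 + 0.5·2)/6 × 100 = 66.7

66.7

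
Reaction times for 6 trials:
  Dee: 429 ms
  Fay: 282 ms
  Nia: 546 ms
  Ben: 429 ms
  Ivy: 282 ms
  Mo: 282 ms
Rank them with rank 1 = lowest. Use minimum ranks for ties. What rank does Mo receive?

1

Sorted (ascending): 282, 282, 282, 429, 429, 546
The 3 values of 282 occupy positions 1–3 → each gets rank 1.
The 2 values of 429 occupy positions 4–5 → each gets rank 4.
Mo has value 282 ms → rank 1.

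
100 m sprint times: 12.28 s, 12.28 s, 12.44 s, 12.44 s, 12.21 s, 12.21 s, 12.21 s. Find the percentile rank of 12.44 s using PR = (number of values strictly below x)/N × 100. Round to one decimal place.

N = 7.
Strictly below 12.44: 5. Equal to 12.44: 2.
PR = 5/7 × 100 = 71.4

71.4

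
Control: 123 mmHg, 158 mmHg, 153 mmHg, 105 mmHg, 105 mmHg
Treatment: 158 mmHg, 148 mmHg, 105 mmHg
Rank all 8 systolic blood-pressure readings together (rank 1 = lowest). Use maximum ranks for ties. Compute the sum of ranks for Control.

Sorted (ascending): 105, 105, 105, 123, 148, 153, 158, 158
The 3 values of 105 occupy positions 1–3 → each gets rank 3.
The 2 values of 158 occupy positions 7–8 → each gets rank 8.
Control values → pooled ranks: 123→4, 158→8, 153→6, 105→3, 105→3
Rank sum = 4 + 8 + 6 + 3 + 3 = 24

24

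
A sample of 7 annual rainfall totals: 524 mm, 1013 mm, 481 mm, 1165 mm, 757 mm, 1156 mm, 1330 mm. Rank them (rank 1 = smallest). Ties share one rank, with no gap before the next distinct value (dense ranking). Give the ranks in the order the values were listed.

2, 4, 1, 6, 3, 5, 7

Sorted (ascending): 481, 524, 757, 1013, 1156, 1165, 1330
No ties — each value takes its position as its rank.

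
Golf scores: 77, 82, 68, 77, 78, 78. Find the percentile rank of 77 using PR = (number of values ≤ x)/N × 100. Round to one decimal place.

N = 6.
Strictly below 77: 1. Equal to 77: 2.
PR = 3/6 × 100 = 50.0

50.0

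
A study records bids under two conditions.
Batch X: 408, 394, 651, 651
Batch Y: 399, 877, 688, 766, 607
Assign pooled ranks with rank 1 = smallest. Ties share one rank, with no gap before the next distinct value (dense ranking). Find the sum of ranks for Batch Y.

Sorted (ascending): 394, 399, 408, 607, 651, 651, 688, 766, 877
The 2 values of 651 share dense rank 5.
Remaining distinct values take the next consecutive integers.
Batch Y values → pooled ranks: 399→2, 877→8, 688→6, 766→7, 607→4
Rank sum = 2 + 8 + 6 + 7 + 4 = 27

27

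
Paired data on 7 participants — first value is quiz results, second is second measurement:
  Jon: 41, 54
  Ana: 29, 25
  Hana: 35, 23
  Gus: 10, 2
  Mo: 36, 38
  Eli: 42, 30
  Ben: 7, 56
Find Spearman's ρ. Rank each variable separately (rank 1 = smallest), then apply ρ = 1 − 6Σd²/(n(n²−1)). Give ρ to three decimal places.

0.107

Ranks of variable 1: 6, 3, 4, 2, 5, 7, 1
Ranks of variable 2: 6, 3, 2, 1, 5, 4, 7
d = r₁ − r₂: 0, 0, 2, 1, 0, 3, -6
d²: 0, 0, 4, 1, 0, 9, 36; Σd² = 50
ρ = 1 − 6·50/(7·48) = 1 − 300/336 = 0.107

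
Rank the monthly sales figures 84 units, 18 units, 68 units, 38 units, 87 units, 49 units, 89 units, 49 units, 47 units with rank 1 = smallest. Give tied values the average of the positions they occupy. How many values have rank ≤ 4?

3

Sorted (ascending): 18, 38, 47, 49, 49, 68, 84, 87, 89
The 2 values of 49 occupy positions 4–5 → average rank (4+5)/2 = 4.5.
Ranks ≤ 4: {1, 2, 3} → 3 values.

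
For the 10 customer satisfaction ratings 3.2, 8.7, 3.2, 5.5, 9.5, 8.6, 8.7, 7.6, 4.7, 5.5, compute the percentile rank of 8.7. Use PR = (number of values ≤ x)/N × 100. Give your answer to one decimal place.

N = 10.
Strictly below 8.7: 7. Equal to 8.7: 2.
PR = 9/10 × 100 = 90.0

90.0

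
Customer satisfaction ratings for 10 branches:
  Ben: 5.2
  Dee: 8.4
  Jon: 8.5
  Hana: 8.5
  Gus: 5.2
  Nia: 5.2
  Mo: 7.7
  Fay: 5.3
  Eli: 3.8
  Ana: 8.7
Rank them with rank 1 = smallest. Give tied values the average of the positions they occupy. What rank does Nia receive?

3

Sorted (ascending): 3.8, 5.2, 5.2, 5.2, 5.3, 7.7, 8.4, 8.5, 8.5, 8.7
The 3 values of 5.2 occupy positions 2–4 → average rank 3.
The 2 values of 8.5 occupy positions 8–9 → average rank (8+9)/2 = 8.5.
Nia has value 5.2 → rank 3.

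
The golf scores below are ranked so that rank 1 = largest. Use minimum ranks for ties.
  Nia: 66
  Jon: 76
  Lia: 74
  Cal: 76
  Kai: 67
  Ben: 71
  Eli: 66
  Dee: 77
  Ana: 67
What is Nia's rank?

Sorted (descending): 77, 76, 76, 74, 71, 67, 67, 66, 66
The 2 values of 76 occupy positions 2–3 → each gets rank 2.
The 2 values of 67 occupy positions 6–7 → each gets rank 6.
The 2 values of 66 occupy positions 8–9 → each gets rank 8.
Nia has value 66 → rank 8.

8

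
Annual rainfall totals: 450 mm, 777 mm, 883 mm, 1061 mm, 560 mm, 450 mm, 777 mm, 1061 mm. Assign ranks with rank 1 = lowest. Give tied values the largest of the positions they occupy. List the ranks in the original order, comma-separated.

2, 5, 6, 8, 3, 2, 5, 8

Sorted (ascending): 450, 450, 560, 777, 777, 883, 1061, 1061
The 2 values of 450 occupy positions 1–2 → each gets rank 2.
The 2 values of 777 occupy positions 4–5 → each gets rank 5.
The 2 values of 1061 occupy positions 7–8 → each gets rank 8.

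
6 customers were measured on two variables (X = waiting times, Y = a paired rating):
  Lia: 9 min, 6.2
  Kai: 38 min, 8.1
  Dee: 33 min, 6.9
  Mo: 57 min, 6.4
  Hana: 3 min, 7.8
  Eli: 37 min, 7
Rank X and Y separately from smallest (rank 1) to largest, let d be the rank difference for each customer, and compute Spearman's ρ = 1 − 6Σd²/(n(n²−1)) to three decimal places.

Ranks of variable 1: 2, 5, 3, 6, 1, 4
Ranks of variable 2: 1, 6, 3, 2, 5, 4
d = r₁ − r₂: 1, -1, 0, 4, -4, 0
d²: 1, 1, 0, 16, 16, 0; Σd² = 34
ρ = 1 − 6·34/(6·35) = 1 − 204/210 = 0.029

0.029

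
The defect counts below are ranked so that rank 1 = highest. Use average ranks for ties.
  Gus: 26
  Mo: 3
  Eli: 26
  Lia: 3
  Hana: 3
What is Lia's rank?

Sorted (descending): 26, 26, 3, 3, 3
The 2 values of 26 occupy positions 1–2 → average rank (1+2)/2 = 1.5.
The 3 values of 3 occupy positions 3–5 → average rank 4.
Lia has value 3 → rank 4.

4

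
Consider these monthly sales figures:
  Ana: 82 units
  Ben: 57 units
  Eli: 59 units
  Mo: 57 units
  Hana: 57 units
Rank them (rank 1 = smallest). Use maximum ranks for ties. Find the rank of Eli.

4

Sorted (ascending): 57, 57, 57, 59, 82
The 3 values of 57 occupy positions 1–3 → each gets rank 3.
Eli has value 59 units → rank 4.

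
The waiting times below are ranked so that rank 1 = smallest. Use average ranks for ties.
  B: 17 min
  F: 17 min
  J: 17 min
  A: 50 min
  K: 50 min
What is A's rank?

4.5

Sorted (ascending): 17, 17, 17, 50, 50
The 3 values of 17 occupy positions 1–3 → average rank 2.
The 2 values of 50 occupy positions 4–5 → average rank (4+5)/2 = 4.5.
A has value 50 min → rank 4.5.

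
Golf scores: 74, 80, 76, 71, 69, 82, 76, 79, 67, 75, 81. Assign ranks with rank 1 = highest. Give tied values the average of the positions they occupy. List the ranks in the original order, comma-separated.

8, 3, 5.5, 9, 10, 1, 5.5, 4, 11, 7, 2

Sorted (descending): 82, 81, 80, 79, 76, 76, 75, 74, 71, 69, 67
The 2 values of 76 occupy positions 5–6 → average rank (5+6)/2 = 5.5.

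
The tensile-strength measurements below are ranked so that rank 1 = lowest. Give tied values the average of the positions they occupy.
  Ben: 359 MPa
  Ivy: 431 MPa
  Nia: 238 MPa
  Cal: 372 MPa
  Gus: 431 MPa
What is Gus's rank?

Sorted (ascending): 238, 359, 372, 431, 431
The 2 values of 431 occupy positions 4–5 → average rank (4+5)/2 = 4.5.
Gus has value 431 MPa → rank 4.5.

4.5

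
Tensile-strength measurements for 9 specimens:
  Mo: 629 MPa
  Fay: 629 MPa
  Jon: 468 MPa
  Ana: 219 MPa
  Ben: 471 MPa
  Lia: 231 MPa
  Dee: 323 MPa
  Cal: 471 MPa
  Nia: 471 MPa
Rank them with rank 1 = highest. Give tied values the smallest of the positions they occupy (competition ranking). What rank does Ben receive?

3

Sorted (descending): 629, 629, 471, 471, 471, 468, 323, 231, 219
The 2 values of 629 occupy positions 1–2 → each gets rank 1.
The 3 values of 471 occupy positions 3–5 → each gets rank 3.
Ben has value 471 MPa → rank 3.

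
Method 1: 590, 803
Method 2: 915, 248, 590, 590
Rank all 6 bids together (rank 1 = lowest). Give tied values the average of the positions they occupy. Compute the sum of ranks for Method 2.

13

Sorted (ascending): 248, 590, 590, 590, 803, 915
The 3 values of 590 occupy positions 2–4 → average rank 3.
Method 2 values → pooled ranks: 915→6, 248→1, 590→3, 590→3
Rank sum = 6 + 1 + 3 + 3 = 13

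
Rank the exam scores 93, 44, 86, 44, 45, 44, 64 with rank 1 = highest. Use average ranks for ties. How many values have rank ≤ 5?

Sorted (descending): 93, 86, 64, 45, 44, 44, 44
The 3 values of 44 occupy positions 5–7 → average rank 6.
Ranks ≤ 5: {1, 2, 3, 4} → 4 values.

4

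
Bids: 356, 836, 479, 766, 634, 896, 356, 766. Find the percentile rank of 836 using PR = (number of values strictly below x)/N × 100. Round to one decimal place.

75.0

N = 8.
Strictly below 836: 6. Equal to 836: 1.
PR = 6/8 × 100 = 75.0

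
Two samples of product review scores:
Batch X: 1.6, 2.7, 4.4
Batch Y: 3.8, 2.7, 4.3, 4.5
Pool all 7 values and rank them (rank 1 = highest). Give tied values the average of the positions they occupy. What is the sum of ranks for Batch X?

14.5

Sorted (descending): 4.5, 4.4, 4.3, 3.8, 2.7, 2.7, 1.6
The 2 values of 2.7 occupy positions 5–6 → average rank (5+6)/2 = 5.5.
Batch X values → pooled ranks: 1.6→7, 2.7→5.5, 4.4→2
Rank sum = 7 + 5.5 + 2 = 14.5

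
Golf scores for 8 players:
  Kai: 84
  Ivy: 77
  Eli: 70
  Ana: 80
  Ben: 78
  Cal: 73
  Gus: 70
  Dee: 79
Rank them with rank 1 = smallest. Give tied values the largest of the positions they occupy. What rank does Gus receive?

Sorted (ascending): 70, 70, 73, 77, 78, 79, 80, 84
The 2 values of 70 occupy positions 1–2 → each gets rank 2.
Gus has value 70 → rank 2.

2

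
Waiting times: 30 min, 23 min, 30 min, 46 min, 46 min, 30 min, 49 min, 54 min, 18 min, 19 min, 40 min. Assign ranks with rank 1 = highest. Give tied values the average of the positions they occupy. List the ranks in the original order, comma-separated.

Sorted (descending): 54, 49, 46, 46, 40, 30, 30, 30, 23, 19, 18
The 2 values of 46 occupy positions 3–4 → average rank (3+4)/2 = 3.5.
The 3 values of 30 occupy positions 6–8 → average rank 7.

7, 9, 7, 3.5, 3.5, 7, 2, 1, 11, 10, 5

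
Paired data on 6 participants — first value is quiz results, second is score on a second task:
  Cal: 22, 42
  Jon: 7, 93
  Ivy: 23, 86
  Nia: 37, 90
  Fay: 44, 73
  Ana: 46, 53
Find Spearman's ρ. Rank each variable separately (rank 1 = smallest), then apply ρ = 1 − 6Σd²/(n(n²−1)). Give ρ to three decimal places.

Ranks of variable 1: 2, 1, 3, 4, 5, 6
Ranks of variable 2: 1, 6, 4, 5, 3, 2
d = r₁ − r₂: 1, -5, -1, -1, 2, 4
d²: 1, 25, 1, 1, 4, 16; Σd² = 48
ρ = 1 − 6·48/(6·35) = 1 − 288/210 = -0.371

-0.371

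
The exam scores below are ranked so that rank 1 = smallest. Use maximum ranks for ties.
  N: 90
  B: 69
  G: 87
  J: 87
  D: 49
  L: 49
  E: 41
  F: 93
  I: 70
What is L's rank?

Sorted (ascending): 41, 49, 49, 69, 70, 87, 87, 90, 93
The 2 values of 49 occupy positions 2–3 → each gets rank 3.
The 2 values of 87 occupy positions 6–7 → each gets rank 7.
L has value 49 → rank 3.

3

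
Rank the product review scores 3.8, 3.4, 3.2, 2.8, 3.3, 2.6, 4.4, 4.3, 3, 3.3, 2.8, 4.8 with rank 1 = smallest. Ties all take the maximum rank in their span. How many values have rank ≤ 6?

5

Sorted (ascending): 2.6, 2.8, 2.8, 3, 3.2, 3.3, 3.3, 3.4, 3.8, 4.3, 4.4, 4.8
The 2 values of 2.8 occupy positions 2–3 → each gets rank 3.
The 2 values of 3.3 occupy positions 6–7 → each gets rank 7.
Ranks ≤ 6: {1, 3, 3, 4, 5} → 5 values.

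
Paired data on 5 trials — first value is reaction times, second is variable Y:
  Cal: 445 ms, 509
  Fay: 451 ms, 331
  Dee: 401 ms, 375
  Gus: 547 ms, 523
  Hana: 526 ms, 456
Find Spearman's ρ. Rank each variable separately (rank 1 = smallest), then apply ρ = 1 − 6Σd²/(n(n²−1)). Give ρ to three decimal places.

0.500

Ranks of variable 1: 2, 3, 1, 5, 4
Ranks of variable 2: 4, 1, 2, 5, 3
d = r₁ − r₂: -2, 2, -1, 0, 1
d²: 4, 4, 1, 0, 1; Σd² = 10
ρ = 1 − 6·10/(5·24) = 1 − 60/120 = 0.500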